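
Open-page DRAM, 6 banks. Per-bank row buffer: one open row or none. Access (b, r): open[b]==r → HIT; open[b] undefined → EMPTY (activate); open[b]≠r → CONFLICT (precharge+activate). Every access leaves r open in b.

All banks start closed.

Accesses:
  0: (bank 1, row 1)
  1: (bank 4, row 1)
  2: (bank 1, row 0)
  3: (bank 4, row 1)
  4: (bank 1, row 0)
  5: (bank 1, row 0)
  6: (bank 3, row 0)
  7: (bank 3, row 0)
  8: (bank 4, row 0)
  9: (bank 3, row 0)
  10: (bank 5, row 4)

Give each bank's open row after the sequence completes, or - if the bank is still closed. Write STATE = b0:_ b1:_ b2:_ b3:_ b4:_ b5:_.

STATE = b0:- b1:0 b2:- b3:0 b4:0 b5:4

  [0] b1 r1: no row ⇒ E
  [1] b4 r1: no row ⇒ E
  [2] b1 r0: had r1 ⇒ C
  [3] b4 r1: had r1 ⇒ H
  [4] b1 r0: had r0 ⇒ H
  [5] b1 r0: had r0 ⇒ H
  [6] b3 r0: no row ⇒ E
  [7] b3 r0: had r0 ⇒ H
  [8] b4 r0: had r1 ⇒ C
  [9] b3 r0: had r0 ⇒ H
  [10] b5 r4: no row ⇒ E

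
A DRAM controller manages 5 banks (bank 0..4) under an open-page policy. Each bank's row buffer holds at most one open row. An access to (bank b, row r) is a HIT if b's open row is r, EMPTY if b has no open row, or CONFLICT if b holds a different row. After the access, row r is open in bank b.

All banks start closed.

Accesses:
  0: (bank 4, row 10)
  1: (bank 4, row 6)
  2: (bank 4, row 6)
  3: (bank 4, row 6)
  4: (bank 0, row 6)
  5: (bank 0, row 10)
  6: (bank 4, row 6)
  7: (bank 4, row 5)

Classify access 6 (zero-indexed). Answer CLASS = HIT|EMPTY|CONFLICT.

CLASS = HIT

0: bank 4 row 10 — prev None → EMPTY
1: bank 4 row 6 — prev 10 → CONFLICT
2: bank 4 row 6 — prev 6 → HIT
3: bank 4 row 6 — prev 6 → HIT
4: bank 0 row 6 — prev None → EMPTY
5: bank 0 row 10 — prev 6 → CONFLICT
6: bank 4 row 6 — prev 6 → HIT
7: bank 4 row 5 — prev 6 → CONFLICT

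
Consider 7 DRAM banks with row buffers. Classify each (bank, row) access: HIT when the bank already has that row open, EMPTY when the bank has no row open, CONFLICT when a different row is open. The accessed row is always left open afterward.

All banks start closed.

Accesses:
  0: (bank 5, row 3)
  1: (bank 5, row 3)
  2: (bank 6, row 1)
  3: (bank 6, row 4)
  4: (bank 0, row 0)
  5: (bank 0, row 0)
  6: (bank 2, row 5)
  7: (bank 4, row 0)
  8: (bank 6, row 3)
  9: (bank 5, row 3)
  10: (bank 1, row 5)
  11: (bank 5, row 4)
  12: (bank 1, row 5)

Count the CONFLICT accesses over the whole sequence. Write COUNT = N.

COUNT = 3

step 0: bank5 None->3 [EMPTY]
step 1: bank5 3->3 [HIT]
step 2: bank6 None->1 [EMPTY]
step 3: bank6 1->4 [CONFLICT]
step 4: bank0 None->0 [EMPTY]
step 5: bank0 0->0 [HIT]
step 6: bank2 None->5 [EMPTY]
step 7: bank4 None->0 [EMPTY]
step 8: bank6 4->3 [CONFLICT]
step 9: bank5 3->3 [HIT]
step 10: bank1 None->5 [EMPTY]
step 11: bank5 3->4 [CONFLICT]
step 12: bank1 5->5 [HIT]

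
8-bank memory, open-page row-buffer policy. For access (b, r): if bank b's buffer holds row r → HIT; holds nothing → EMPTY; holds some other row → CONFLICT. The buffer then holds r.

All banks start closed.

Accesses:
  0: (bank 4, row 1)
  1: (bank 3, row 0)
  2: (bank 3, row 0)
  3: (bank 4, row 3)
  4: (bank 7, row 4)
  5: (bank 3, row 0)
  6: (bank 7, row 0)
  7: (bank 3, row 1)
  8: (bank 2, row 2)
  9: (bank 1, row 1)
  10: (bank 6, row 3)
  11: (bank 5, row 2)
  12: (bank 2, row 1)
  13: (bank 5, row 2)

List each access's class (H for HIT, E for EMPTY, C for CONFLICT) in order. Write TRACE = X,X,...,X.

TRACE = E,E,H,C,E,H,C,C,E,E,E,E,C,H

step 0: bank4 None->1 [EMPTY]
step 1: bank3 None->0 [EMPTY]
step 2: bank3 0->0 [HIT]
step 3: bank4 1->3 [CONFLICT]
step 4: bank7 None->4 [EMPTY]
step 5: bank3 0->0 [HIT]
step 6: bank7 4->0 [CONFLICT]
step 7: bank3 0->1 [CONFLICT]
step 8: bank2 None->2 [EMPTY]
step 9: bank1 None->1 [EMPTY]
step 10: bank6 None->3 [EMPTY]
step 11: bank5 None->2 [EMPTY]
step 12: bank2 2->1 [CONFLICT]
step 13: bank5 2->2 [HIT]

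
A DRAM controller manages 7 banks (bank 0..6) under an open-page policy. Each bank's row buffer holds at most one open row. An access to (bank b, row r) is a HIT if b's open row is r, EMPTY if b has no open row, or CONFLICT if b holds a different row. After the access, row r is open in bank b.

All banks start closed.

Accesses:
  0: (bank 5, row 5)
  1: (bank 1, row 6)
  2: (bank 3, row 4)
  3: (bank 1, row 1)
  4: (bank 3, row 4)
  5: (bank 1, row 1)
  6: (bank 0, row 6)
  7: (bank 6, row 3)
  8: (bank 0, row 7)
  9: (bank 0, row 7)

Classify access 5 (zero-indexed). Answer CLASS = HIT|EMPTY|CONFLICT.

  [0] b5 r5: no row ⇒ E
  [1] b1 r6: no row ⇒ E
  [2] b3 r4: no row ⇒ E
  [3] b1 r1: had r6 ⇒ C
  [4] b3 r4: had r4 ⇒ H
  [5] b1 r1: had r1 ⇒ H
  [6] b0 r6: no row ⇒ E
  [7] b6 r3: no row ⇒ E
  [8] b0 r7: had r6 ⇒ C
  [9] b0 r7: had r7 ⇒ H

CLASS = HIT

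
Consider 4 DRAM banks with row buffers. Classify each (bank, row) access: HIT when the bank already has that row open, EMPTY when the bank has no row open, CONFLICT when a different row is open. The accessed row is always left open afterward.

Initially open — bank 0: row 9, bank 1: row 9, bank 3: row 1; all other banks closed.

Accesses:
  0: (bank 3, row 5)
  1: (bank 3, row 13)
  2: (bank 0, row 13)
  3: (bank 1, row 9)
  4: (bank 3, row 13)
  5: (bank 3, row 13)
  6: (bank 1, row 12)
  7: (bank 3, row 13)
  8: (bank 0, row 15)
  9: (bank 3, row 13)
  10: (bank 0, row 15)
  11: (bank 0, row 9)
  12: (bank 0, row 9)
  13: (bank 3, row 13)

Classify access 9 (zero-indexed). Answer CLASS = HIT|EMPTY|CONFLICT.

step 0: bank3 1->5 [CONFLICT]
step 1: bank3 5->13 [CONFLICT]
step 2: bank0 9->13 [CONFLICT]
step 3: bank1 9->9 [HIT]
step 4: bank3 13->13 [HIT]
step 5: bank3 13->13 [HIT]
step 6: bank1 9->12 [CONFLICT]
step 7: bank3 13->13 [HIT]
step 8: bank0 13->15 [CONFLICT]
step 9: bank3 13->13 [HIT]
step 10: bank0 15->15 [HIT]
step 11: bank0 15->9 [CONFLICT]
step 12: bank0 9->9 [HIT]
step 13: bank3 13->13 [HIT]

CLASS = HIT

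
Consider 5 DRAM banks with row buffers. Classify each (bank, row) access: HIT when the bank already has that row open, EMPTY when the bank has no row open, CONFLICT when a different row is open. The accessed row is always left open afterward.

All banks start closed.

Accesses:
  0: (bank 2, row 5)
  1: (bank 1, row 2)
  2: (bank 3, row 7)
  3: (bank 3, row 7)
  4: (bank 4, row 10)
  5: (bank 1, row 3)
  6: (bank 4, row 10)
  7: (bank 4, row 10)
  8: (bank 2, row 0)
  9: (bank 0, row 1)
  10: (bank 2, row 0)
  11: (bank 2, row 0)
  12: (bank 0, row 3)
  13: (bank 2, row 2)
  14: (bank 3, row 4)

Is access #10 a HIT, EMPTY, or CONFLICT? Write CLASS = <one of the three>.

step 0: bank2 None->5 [EMPTY]
step 1: bank1 None->2 [EMPTY]
step 2: bank3 None->7 [EMPTY]
step 3: bank3 7->7 [HIT]
step 4: bank4 None->10 [EMPTY]
step 5: bank1 2->3 [CONFLICT]
step 6: bank4 10->10 [HIT]
step 7: bank4 10->10 [HIT]
step 8: bank2 5->0 [CONFLICT]
step 9: bank0 None->1 [EMPTY]
step 10: bank2 0->0 [HIT]
step 11: bank2 0->0 [HIT]
step 12: bank0 1->3 [CONFLICT]
step 13: bank2 0->2 [CONFLICT]
step 14: bank3 7->4 [CONFLICT]

CLASS = HIT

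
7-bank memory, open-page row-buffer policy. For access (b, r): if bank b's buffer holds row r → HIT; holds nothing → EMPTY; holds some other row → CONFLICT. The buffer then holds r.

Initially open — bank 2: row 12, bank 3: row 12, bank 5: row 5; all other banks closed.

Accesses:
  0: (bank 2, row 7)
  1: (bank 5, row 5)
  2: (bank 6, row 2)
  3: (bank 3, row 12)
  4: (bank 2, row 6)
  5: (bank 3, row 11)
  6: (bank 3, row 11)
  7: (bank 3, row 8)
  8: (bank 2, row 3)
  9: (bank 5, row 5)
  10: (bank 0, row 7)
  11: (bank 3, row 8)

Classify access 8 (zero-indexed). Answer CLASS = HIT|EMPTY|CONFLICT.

0: bank 2 row 7 — prev 12 → CONFLICT
1: bank 5 row 5 — prev 5 → HIT
2: bank 6 row 2 — prev None → EMPTY
3: bank 3 row 12 — prev 12 → HIT
4: bank 2 row 6 — prev 7 → CONFLICT
5: bank 3 row 11 — prev 12 → CONFLICT
6: bank 3 row 11 — prev 11 → HIT
7: bank 3 row 8 — prev 11 → CONFLICT
8: bank 2 row 3 — prev 6 → CONFLICT
9: bank 5 row 5 — prev 5 → HIT
10: bank 0 row 7 — prev None → EMPTY
11: bank 3 row 8 — prev 8 → HIT

CLASS = CONFLICT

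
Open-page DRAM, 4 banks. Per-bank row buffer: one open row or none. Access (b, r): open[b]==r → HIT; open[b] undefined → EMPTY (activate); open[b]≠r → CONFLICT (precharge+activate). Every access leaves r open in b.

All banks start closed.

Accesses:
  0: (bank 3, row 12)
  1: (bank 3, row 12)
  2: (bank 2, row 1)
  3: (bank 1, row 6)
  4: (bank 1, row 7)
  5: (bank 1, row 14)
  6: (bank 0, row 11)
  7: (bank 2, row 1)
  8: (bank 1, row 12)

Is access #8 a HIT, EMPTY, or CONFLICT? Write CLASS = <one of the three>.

CLASS = CONFLICT

#0 (3,12) E
#1 (3,12) H  (was 12)
#2 (2,1) E
#3 (1,6) E
#4 (1,7) C  (was 6)
#5 (1,14) C  (was 7)
#6 (0,11) E
#7 (2,1) H  (was 1)
#8 (1,12) C  (was 14)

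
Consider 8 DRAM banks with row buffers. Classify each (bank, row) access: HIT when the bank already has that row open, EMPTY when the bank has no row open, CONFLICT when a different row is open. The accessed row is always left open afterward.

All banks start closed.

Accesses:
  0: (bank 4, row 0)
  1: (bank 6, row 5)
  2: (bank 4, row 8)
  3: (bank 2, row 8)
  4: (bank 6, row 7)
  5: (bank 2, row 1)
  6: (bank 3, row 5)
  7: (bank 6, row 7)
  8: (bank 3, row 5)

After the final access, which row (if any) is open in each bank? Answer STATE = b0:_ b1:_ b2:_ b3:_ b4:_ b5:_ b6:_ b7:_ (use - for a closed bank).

STATE = b0:- b1:- b2:1 b3:5 b4:8 b5:- b6:7 b7:-

step 0: bank4 None->0 [EMPTY]
step 1: bank6 None->5 [EMPTY]
step 2: bank4 0->8 [CONFLICT]
step 3: bank2 None->8 [EMPTY]
step 4: bank6 5->7 [CONFLICT]
step 5: bank2 8->1 [CONFLICT]
step 6: bank3 None->5 [EMPTY]
step 7: bank6 7->7 [HIT]
step 8: bank3 5->5 [HIT]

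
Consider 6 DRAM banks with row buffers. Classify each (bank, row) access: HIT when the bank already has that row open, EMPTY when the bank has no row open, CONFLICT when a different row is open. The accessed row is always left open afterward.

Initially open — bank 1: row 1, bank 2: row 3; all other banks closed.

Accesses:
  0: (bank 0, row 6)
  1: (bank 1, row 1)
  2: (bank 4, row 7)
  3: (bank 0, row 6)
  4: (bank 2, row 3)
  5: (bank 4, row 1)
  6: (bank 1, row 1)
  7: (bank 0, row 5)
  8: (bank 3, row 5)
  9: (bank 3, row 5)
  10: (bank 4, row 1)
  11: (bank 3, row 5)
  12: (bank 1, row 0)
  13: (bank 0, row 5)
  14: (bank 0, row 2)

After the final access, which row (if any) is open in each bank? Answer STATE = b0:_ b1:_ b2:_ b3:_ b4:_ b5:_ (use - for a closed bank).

STATE = b0:2 b1:0 b2:3 b3:5 b4:1 b5:-

#0 (0,6) E
#1 (1,1) H  (was 1)
#2 (4,7) E
#3 (0,6) H  (was 6)
#4 (2,3) H  (was 3)
#5 (4,1) C  (was 7)
#6 (1,1) H  (was 1)
#7 (0,5) C  (was 6)
#8 (3,5) E
#9 (3,5) H  (was 5)
#10 (4,1) H  (was 1)
#11 (3,5) H  (was 5)
#12 (1,0) C  (was 1)
#13 (0,5) H  (was 5)
#14 (0,2) C  (was 5)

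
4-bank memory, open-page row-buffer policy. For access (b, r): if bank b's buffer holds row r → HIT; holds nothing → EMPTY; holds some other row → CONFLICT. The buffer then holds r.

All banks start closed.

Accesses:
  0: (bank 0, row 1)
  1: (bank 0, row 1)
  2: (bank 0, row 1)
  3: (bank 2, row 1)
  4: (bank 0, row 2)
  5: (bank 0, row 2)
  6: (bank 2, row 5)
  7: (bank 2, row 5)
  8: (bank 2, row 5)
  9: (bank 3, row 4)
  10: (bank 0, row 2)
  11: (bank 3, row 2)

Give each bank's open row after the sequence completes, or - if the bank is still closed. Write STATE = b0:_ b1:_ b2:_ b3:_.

0: bank 0 row 1 — prev None → EMPTY
1: bank 0 row 1 — prev 1 → HIT
2: bank 0 row 1 — prev 1 → HIT
3: bank 2 row 1 — prev None → EMPTY
4: bank 0 row 2 — prev 1 → CONFLICT
5: bank 0 row 2 — prev 2 → HIT
6: bank 2 row 5 — prev 1 → CONFLICT
7: bank 2 row 5 — prev 5 → HIT
8: bank 2 row 5 — prev 5 → HIT
9: bank 3 row 4 — prev None → EMPTY
10: bank 0 row 2 — prev 2 → HIT
11: bank 3 row 2 — prev 4 → CONFLICT

STATE = b0:2 b1:- b2:5 b3:2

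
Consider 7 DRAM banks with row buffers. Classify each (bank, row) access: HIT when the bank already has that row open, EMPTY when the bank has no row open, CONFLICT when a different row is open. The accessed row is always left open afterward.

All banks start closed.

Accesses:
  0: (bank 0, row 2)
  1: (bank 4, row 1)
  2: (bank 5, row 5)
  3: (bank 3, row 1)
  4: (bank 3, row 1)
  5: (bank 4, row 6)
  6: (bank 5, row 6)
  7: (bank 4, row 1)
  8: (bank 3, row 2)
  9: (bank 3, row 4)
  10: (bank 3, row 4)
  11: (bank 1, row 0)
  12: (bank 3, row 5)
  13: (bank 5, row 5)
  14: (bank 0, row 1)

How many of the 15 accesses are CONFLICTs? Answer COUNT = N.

COUNT = 8

0: bank 0 row 2 — prev None → EMPTY
1: bank 4 row 1 — prev None → EMPTY
2: bank 5 row 5 — prev None → EMPTY
3: bank 3 row 1 — prev None → EMPTY
4: bank 3 row 1 — prev 1 → HIT
5: bank 4 row 6 — prev 1 → CONFLICT
6: bank 5 row 6 — prev 5 → CONFLICT
7: bank 4 row 1 — prev 6 → CONFLICT
8: bank 3 row 2 — prev 1 → CONFLICT
9: bank 3 row 4 — prev 2 → CONFLICT
10: bank 3 row 4 — prev 4 → HIT
11: bank 1 row 0 — prev None → EMPTY
12: bank 3 row 5 — prev 4 → CONFLICT
13: bank 5 row 5 — prev 6 → CONFLICT
14: bank 0 row 1 — prev 2 → CONFLICT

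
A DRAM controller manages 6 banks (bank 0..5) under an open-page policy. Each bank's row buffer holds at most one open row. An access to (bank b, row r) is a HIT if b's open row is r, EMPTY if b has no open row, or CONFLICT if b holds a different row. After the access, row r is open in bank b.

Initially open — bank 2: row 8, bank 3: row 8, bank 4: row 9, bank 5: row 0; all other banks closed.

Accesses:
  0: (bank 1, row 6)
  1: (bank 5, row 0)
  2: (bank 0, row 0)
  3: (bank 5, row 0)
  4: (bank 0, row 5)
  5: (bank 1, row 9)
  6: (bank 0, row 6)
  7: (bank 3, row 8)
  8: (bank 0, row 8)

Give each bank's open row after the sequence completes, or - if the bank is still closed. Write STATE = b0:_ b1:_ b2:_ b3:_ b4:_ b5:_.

0: bank 1 row 6 — prev None → EMPTY
1: bank 5 row 0 — prev 0 → HIT
2: bank 0 row 0 — prev None → EMPTY
3: bank 5 row 0 — prev 0 → HIT
4: bank 0 row 5 — prev 0 → CONFLICT
5: bank 1 row 9 — prev 6 → CONFLICT
6: bank 0 row 6 — prev 5 → CONFLICT
7: bank 3 row 8 — prev 8 → HIT
8: bank 0 row 8 — prev 6 → CONFLICT

STATE = b0:8 b1:9 b2:8 b3:8 b4:9 b5:0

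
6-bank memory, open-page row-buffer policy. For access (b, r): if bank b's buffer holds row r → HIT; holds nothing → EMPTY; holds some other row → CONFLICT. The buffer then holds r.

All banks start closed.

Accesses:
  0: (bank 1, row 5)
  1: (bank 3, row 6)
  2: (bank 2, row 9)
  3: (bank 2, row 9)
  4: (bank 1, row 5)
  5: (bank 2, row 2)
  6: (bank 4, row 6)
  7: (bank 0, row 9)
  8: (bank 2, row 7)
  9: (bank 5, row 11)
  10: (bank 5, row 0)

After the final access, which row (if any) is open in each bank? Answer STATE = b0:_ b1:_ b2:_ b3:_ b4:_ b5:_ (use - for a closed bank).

STATE = b0:9 b1:5 b2:7 b3:6 b4:6 b5:0

#0 (1,5) E
#1 (3,6) E
#2 (2,9) E
#3 (2,9) H  (was 9)
#4 (1,5) H  (was 5)
#5 (2,2) C  (was 9)
#6 (4,6) E
#7 (0,9) E
#8 (2,7) C  (was 2)
#9 (5,11) E
#10 (5,0) C  (was 11)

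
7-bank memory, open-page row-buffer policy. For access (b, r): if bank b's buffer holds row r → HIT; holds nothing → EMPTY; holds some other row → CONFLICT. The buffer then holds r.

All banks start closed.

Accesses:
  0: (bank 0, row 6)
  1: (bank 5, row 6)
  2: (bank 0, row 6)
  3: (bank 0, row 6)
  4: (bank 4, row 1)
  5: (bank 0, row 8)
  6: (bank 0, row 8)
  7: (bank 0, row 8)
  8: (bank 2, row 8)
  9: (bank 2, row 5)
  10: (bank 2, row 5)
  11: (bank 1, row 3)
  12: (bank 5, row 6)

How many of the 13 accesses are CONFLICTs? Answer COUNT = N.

0: bank 0 row 6 — prev None → EMPTY
1: bank 5 row 6 — prev None → EMPTY
2: bank 0 row 6 — prev 6 → HIT
3: bank 0 row 6 — prev 6 → HIT
4: bank 4 row 1 — prev None → EMPTY
5: bank 0 row 8 — prev 6 → CONFLICT
6: bank 0 row 8 — prev 8 → HIT
7: bank 0 row 8 — prev 8 → HIT
8: bank 2 row 8 — prev None → EMPTY
9: bank 2 row 5 — prev 8 → CONFLICT
10: bank 2 row 5 — prev 5 → HIT
11: bank 1 row 3 — prev None → EMPTY
12: bank 5 row 6 — prev 6 → HIT

COUNT = 2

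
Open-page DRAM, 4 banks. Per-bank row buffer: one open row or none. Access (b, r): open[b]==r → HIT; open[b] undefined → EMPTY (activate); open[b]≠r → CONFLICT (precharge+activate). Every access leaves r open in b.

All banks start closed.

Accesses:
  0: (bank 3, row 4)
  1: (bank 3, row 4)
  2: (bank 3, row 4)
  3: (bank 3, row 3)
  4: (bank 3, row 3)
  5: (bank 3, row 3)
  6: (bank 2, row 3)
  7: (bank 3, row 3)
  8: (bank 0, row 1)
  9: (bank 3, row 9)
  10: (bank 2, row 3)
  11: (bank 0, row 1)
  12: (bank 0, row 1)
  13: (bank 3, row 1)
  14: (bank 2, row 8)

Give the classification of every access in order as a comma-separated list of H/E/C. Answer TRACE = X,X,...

  [0] b3 r4: no row ⇒ E
  [1] b3 r4: had r4 ⇒ H
  [2] b3 r4: had r4 ⇒ H
  [3] b3 r3: had r4 ⇒ C
  [4] b3 r3: had r3 ⇒ H
  [5] b3 r3: had r3 ⇒ H
  [6] b2 r3: no row ⇒ E
  [7] b3 r3: had r3 ⇒ H
  [8] b0 r1: no row ⇒ E
  [9] b3 r9: had r3 ⇒ C
  [10] b2 r3: had r3 ⇒ H
  [11] b0 r1: had r1 ⇒ H
  [12] b0 r1: had r1 ⇒ H
  [13] b3 r1: had r9 ⇒ C
  [14] b2 r8: had r3 ⇒ C

TRACE = E,H,H,C,H,H,E,H,E,C,H,H,H,C,C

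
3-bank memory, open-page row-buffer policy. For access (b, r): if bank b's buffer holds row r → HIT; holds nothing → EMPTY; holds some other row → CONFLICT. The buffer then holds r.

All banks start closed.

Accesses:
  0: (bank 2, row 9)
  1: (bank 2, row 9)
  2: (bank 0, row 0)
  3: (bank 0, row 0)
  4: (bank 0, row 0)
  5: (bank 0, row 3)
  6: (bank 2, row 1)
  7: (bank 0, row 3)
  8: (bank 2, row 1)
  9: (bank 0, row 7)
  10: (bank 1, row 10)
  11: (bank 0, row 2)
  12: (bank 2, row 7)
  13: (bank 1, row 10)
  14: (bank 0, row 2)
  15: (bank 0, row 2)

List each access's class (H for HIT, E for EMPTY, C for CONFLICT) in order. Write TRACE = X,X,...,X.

0: bank 2 row 9 — prev None → EMPTY
1: bank 2 row 9 — prev 9 → HIT
2: bank 0 row 0 — prev None → EMPTY
3: bank 0 row 0 — prev 0 → HIT
4: bank 0 row 0 — prev 0 → HIT
5: bank 0 row 3 — prev 0 → CONFLICT
6: bank 2 row 1 — prev 9 → CONFLICT
7: bank 0 row 3 — prev 3 → HIT
8: bank 2 row 1 — prev 1 → HIT
9: bank 0 row 7 — prev 3 → CONFLICT
10: bank 1 row 10 — prev None → EMPTY
11: bank 0 row 2 — prev 7 → CONFLICT
12: bank 2 row 7 — prev 1 → CONFLICT
13: bank 1 row 10 — prev 10 → HIT
14: bank 0 row 2 — prev 2 → HIT
15: bank 0 row 2 — prev 2 → HIT

TRACE = E,H,E,H,H,C,C,H,H,C,E,C,C,H,H,H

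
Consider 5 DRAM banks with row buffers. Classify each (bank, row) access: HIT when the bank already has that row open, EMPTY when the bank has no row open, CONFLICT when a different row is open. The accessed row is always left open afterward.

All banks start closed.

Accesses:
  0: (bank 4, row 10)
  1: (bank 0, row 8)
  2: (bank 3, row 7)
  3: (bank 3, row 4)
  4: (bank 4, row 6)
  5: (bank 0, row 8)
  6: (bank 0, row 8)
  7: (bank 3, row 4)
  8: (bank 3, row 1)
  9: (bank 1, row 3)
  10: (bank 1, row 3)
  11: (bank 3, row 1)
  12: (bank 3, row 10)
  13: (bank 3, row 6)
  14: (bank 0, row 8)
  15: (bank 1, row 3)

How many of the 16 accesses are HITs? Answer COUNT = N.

0: bank 4 row 10 — prev None → EMPTY
1: bank 0 row 8 — prev None → EMPTY
2: bank 3 row 7 — prev None → EMPTY
3: bank 3 row 4 — prev 7 → CONFLICT
4: bank 4 row 6 — prev 10 → CONFLICT
5: bank 0 row 8 — prev 8 → HIT
6: bank 0 row 8 — prev 8 → HIT
7: bank 3 row 4 — prev 4 → HIT
8: bank 3 row 1 — prev 4 → CONFLICT
9: bank 1 row 3 — prev None → EMPTY
10: bank 1 row 3 — prev 3 → HIT
11: bank 3 row 1 — prev 1 → HIT
12: bank 3 row 10 — prev 1 → CONFLICT
13: bank 3 row 6 — prev 10 → CONFLICT
14: bank 0 row 8 — prev 8 → HIT
15: bank 1 row 3 — prev 3 → HIT

COUNT = 7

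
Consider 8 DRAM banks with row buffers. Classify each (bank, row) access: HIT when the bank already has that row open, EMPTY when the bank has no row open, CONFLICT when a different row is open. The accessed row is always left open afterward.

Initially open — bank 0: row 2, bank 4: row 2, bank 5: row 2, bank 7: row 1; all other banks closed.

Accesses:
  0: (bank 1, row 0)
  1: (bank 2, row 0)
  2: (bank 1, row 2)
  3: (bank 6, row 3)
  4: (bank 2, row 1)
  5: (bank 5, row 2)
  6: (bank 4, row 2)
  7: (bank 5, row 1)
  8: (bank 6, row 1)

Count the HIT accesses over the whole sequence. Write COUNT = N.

COUNT = 2

0: bank 1 row 0 — prev None → EMPTY
1: bank 2 row 0 — prev None → EMPTY
2: bank 1 row 2 — prev 0 → CONFLICT
3: bank 6 row 3 — prev None → EMPTY
4: bank 2 row 1 — prev 0 → CONFLICT
5: bank 5 row 2 — prev 2 → HIT
6: bank 4 row 2 — prev 2 → HIT
7: bank 5 row 1 — prev 2 → CONFLICT
8: bank 6 row 1 — prev 3 → CONFLICT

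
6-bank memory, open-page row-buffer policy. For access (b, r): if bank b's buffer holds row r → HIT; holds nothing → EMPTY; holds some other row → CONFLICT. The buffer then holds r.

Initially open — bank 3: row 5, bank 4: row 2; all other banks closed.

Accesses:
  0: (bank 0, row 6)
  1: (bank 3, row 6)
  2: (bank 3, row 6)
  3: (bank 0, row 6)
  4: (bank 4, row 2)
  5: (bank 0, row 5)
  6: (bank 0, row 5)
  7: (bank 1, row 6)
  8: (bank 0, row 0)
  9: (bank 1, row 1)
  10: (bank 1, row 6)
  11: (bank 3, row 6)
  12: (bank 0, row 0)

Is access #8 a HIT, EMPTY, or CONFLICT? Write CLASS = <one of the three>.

step 0: bank0 None->6 [EMPTY]
step 1: bank3 5->6 [CONFLICT]
step 2: bank3 6->6 [HIT]
step 3: bank0 6->6 [HIT]
step 4: bank4 2->2 [HIT]
step 5: bank0 6->5 [CONFLICT]
step 6: bank0 5->5 [HIT]
step 7: bank1 None->6 [EMPTY]
step 8: bank0 5->0 [CONFLICT]
step 9: bank1 6->1 [CONFLICT]
step 10: bank1 1->6 [CONFLICT]
step 11: bank3 6->6 [HIT]
step 12: bank0 0->0 [HIT]

CLASS = CONFLICT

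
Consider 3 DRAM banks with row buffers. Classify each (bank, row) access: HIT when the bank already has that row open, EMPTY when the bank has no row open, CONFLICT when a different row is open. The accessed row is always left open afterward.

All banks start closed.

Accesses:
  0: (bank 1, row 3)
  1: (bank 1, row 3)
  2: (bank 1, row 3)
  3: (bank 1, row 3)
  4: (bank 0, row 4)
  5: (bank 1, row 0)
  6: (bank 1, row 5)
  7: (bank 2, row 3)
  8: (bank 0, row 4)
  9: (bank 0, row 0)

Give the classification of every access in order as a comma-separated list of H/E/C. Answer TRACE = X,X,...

0: bank 1 row 3 — prev None → EMPTY
1: bank 1 row 3 — prev 3 → HIT
2: bank 1 row 3 — prev 3 → HIT
3: bank 1 row 3 — prev 3 → HIT
4: bank 0 row 4 — prev None → EMPTY
5: bank 1 row 0 — prev 3 → CONFLICT
6: bank 1 row 5 — prev 0 → CONFLICT
7: bank 2 row 3 — prev None → EMPTY
8: bank 0 row 4 — prev 4 → HIT
9: bank 0 row 0 — prev 4 → CONFLICT

TRACE = E,H,H,H,E,C,C,E,H,C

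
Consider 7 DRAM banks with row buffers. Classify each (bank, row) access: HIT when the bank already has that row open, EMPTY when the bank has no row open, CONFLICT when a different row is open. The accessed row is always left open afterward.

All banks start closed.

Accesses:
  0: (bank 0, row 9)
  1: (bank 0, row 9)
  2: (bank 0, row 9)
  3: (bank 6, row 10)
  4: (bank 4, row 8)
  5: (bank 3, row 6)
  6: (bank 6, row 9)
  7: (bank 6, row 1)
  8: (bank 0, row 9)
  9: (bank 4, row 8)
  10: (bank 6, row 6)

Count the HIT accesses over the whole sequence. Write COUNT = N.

COUNT = 4

0: bank 0 row 9 — prev None → EMPTY
1: bank 0 row 9 — prev 9 → HIT
2: bank 0 row 9 — prev 9 → HIT
3: bank 6 row 10 — prev None → EMPTY
4: bank 4 row 8 — prev None → EMPTY
5: bank 3 row 6 — prev None → EMPTY
6: bank 6 row 9 — prev 10 → CONFLICT
7: bank 6 row 1 — prev 9 → CONFLICT
8: bank 0 row 9 — prev 9 → HIT
9: bank 4 row 8 — prev 8 → HIT
10: bank 6 row 6 — prev 1 → CONFLICT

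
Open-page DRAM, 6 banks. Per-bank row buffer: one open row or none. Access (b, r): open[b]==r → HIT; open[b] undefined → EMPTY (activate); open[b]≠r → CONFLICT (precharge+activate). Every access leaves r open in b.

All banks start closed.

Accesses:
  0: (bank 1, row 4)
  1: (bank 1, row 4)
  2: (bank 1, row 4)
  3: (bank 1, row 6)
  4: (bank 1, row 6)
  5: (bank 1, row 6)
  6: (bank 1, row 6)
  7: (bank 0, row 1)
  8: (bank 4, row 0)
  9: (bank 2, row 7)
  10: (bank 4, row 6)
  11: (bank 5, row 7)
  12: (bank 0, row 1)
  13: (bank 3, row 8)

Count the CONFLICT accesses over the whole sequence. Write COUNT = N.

COUNT = 2

  [0] b1 r4: no row ⇒ E
  [1] b1 r4: had r4 ⇒ H
  [2] b1 r4: had r4 ⇒ H
  [3] b1 r6: had r4 ⇒ C
  [4] b1 r6: had r6 ⇒ H
  [5] b1 r6: had r6 ⇒ H
  [6] b1 r6: had r6 ⇒ H
  [7] b0 r1: no row ⇒ E
  [8] b4 r0: no row ⇒ E
  [9] b2 r7: no row ⇒ E
  [10] b4 r6: had r0 ⇒ C
  [11] b5 r7: no row ⇒ E
  [12] b0 r1: had r1 ⇒ H
  [13] b3 r8: no row ⇒ E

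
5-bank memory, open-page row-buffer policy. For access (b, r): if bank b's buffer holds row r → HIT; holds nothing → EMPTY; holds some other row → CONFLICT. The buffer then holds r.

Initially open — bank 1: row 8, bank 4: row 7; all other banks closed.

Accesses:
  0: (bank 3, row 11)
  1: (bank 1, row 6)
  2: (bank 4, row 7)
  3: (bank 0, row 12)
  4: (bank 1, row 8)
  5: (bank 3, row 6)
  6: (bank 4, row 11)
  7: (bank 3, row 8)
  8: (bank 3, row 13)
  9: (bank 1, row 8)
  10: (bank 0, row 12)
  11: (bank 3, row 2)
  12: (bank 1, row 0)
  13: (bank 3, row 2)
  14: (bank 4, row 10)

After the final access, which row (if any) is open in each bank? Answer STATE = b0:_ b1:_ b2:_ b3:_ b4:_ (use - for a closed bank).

#0 (3,11) E
#1 (1,6) C  (was 8)
#2 (4,7) H  (was 7)
#3 (0,12) E
#4 (1,8) C  (was 6)
#5 (3,6) C  (was 11)
#6 (4,11) C  (was 7)
#7 (3,8) C  (was 6)
#8 (3,13) C  (was 8)
#9 (1,8) H  (was 8)
#10 (0,12) H  (was 12)
#11 (3,2) C  (was 13)
#12 (1,0) C  (was 8)
#13 (3,2) H  (was 2)
#14 (4,10) C  (was 11)

STATE = b0:12 b1:0 b2:- b3:2 b4:10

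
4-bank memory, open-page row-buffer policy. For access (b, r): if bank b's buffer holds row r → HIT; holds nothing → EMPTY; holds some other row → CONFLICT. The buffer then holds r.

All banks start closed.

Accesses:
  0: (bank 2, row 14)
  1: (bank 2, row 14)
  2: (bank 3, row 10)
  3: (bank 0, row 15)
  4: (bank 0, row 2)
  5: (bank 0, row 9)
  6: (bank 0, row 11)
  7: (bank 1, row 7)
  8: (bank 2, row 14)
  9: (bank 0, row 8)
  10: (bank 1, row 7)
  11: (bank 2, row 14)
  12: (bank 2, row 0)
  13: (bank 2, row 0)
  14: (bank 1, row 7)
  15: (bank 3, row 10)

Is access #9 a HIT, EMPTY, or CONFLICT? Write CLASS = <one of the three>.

  [0] b2 r14: no row ⇒ E
  [1] b2 r14: had r14 ⇒ H
  [2] b3 r10: no row ⇒ E
  [3] b0 r15: no row ⇒ E
  [4] b0 r2: had r15 ⇒ C
  [5] b0 r9: had r2 ⇒ C
  [6] b0 r11: had r9 ⇒ C
  [7] b1 r7: no row ⇒ E
  [8] b2 r14: had r14 ⇒ H
  [9] b0 r8: had r11 ⇒ C
  [10] b1 r7: had r7 ⇒ H
  [11] b2 r14: had r14 ⇒ H
  [12] b2 r0: had r14 ⇒ C
  [13] b2 r0: had r0 ⇒ H
  [14] b1 r7: had r7 ⇒ H
  [15] b3 r10: had r10 ⇒ H

CLASS = CONFLICT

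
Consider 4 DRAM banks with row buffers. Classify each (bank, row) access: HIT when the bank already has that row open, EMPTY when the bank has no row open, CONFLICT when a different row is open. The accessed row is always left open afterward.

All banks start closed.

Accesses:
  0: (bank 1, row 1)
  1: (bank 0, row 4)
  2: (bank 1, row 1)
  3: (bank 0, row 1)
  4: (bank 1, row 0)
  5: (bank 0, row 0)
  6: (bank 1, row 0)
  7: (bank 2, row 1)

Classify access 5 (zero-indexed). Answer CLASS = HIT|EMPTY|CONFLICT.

0: bank 1 row 1 — prev None → EMPTY
1: bank 0 row 4 — prev None → EMPTY
2: bank 1 row 1 — prev 1 → HIT
3: bank 0 row 1 — prev 4 → CONFLICT
4: bank 1 row 0 — prev 1 → CONFLICT
5: bank 0 row 0 — prev 1 → CONFLICT
6: bank 1 row 0 — prev 0 → HIT
7: bank 2 row 1 — prev None → EMPTY

CLASS = CONFLICT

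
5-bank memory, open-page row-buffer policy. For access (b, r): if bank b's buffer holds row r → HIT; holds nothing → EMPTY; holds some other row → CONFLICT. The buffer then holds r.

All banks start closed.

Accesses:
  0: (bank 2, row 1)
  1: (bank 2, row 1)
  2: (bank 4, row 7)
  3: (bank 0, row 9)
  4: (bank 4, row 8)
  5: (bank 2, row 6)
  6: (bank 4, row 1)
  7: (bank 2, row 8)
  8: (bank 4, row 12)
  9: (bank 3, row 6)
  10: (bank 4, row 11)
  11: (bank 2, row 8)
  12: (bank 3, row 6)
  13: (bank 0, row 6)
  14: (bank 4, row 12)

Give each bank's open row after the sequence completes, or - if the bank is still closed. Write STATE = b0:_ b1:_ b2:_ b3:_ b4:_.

STATE = b0:6 b1:- b2:8 b3:6 b4:12

#0 (2,1) E
#1 (2,1) H  (was 1)
#2 (4,7) E
#3 (0,9) E
#4 (4,8) C  (was 7)
#5 (2,6) C  (was 1)
#6 (4,1) C  (was 8)
#7 (2,8) C  (was 6)
#8 (4,12) C  (was 1)
#9 (3,6) E
#10 (4,11) C  (was 12)
#11 (2,8) H  (was 8)
#12 (3,6) H  (was 6)
#13 (0,6) C  (was 9)
#14 (4,12) C  (was 11)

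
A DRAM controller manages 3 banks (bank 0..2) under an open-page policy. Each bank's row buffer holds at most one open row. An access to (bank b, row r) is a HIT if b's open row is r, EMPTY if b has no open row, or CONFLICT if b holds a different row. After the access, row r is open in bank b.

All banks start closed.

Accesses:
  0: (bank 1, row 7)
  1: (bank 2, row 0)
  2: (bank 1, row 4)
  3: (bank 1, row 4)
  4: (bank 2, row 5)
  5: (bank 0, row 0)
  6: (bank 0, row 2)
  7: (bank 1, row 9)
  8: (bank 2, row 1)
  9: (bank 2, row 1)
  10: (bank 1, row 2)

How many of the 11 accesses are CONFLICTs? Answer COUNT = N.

COUNT = 6

step 0: bank1 None->7 [EMPTY]
step 1: bank2 None->0 [EMPTY]
step 2: bank1 7->4 [CONFLICT]
step 3: bank1 4->4 [HIT]
step 4: bank2 0->5 [CONFLICT]
step 5: bank0 None->0 [EMPTY]
step 6: bank0 0->2 [CONFLICT]
step 7: bank1 4->9 [CONFLICT]
step 8: bank2 5->1 [CONFLICT]
step 9: bank2 1->1 [HIT]
step 10: bank1 9->2 [CONFLICT]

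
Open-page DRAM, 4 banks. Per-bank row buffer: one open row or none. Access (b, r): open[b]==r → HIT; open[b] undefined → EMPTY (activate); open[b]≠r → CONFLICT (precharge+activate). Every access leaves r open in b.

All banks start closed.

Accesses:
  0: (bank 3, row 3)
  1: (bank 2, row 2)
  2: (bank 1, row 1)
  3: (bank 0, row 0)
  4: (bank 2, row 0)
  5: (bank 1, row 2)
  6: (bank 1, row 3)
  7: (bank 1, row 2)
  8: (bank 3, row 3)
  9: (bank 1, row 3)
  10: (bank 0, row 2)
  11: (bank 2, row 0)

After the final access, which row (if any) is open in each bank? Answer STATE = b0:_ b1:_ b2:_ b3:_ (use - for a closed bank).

STATE = b0:2 b1:3 b2:0 b3:3

0: bank 3 row 3 — prev None → EMPTY
1: bank 2 row 2 — prev None → EMPTY
2: bank 1 row 1 — prev None → EMPTY
3: bank 0 row 0 — prev None → EMPTY
4: bank 2 row 0 — prev 2 → CONFLICT
5: bank 1 row 2 — prev 1 → CONFLICT
6: bank 1 row 3 — prev 2 → CONFLICT
7: bank 1 row 2 — prev 3 → CONFLICT
8: bank 3 row 3 — prev 3 → HIT
9: bank 1 row 3 — prev 2 → CONFLICT
10: bank 0 row 2 — prev 0 → CONFLICT
11: bank 2 row 0 — prev 0 → HIT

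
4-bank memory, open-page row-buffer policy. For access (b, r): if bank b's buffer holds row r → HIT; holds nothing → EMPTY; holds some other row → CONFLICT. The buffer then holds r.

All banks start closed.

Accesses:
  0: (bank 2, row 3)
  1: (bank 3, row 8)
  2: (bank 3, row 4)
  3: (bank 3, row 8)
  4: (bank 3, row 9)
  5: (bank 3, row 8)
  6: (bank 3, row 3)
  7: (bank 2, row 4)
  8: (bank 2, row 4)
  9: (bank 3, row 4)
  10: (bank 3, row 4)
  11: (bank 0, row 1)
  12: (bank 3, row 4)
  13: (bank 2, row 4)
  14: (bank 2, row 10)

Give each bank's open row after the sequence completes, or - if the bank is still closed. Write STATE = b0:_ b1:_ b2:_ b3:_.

STATE = b0:1 b1:- b2:10 b3:4

#0 (2,3) E
#1 (3,8) E
#2 (3,4) C  (was 8)
#3 (3,8) C  (was 4)
#4 (3,9) C  (was 8)
#5 (3,8) C  (was 9)
#6 (3,3) C  (was 8)
#7 (2,4) C  (was 3)
#8 (2,4) H  (was 4)
#9 (3,4) C  (was 3)
#10 (3,4) H  (was 4)
#11 (0,1) E
#12 (3,4) H  (was 4)
#13 (2,4) H  (was 4)
#14 (2,10) C  (was 4)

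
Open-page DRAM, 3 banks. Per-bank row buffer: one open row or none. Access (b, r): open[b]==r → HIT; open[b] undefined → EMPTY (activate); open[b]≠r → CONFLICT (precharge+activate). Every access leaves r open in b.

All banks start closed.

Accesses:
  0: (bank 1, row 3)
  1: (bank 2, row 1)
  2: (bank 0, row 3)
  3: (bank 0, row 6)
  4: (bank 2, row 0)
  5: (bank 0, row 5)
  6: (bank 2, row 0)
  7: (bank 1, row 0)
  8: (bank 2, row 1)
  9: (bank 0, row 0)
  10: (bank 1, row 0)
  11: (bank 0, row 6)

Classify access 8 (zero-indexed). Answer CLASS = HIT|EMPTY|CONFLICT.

  [0] b1 r3: no row ⇒ E
  [1] b2 r1: no row ⇒ E
  [2] b0 r3: no row ⇒ E
  [3] b0 r6: had r3 ⇒ C
  [4] b2 r0: had r1 ⇒ C
  [5] b0 r5: had r6 ⇒ C
  [6] b2 r0: had r0 ⇒ H
  [7] b1 r0: had r3 ⇒ C
  [8] b2 r1: had r0 ⇒ C
  [9] b0 r0: had r5 ⇒ C
  [10] b1 r0: had r0 ⇒ H
  [11] b0 r6: had r0 ⇒ C

CLASS = CONFLICT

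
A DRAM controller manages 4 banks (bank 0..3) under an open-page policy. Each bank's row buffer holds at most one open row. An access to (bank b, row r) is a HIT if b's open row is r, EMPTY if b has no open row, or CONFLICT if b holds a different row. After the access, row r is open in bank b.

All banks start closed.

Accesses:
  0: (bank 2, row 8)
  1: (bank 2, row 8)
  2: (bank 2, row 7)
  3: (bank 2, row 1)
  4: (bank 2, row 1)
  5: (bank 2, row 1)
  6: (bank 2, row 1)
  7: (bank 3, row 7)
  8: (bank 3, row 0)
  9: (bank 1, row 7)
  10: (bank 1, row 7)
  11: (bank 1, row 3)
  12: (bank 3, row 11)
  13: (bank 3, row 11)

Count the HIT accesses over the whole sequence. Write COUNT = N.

COUNT = 6

#0 (2,8) E
#1 (2,8) H  (was 8)
#2 (2,7) C  (was 8)
#3 (2,1) C  (was 7)
#4 (2,1) H  (was 1)
#5 (2,1) H  (was 1)
#6 (2,1) H  (was 1)
#7 (3,7) E
#8 (3,0) C  (was 7)
#9 (1,7) E
#10 (1,7) H  (was 7)
#11 (1,3) C  (was 7)
#12 (3,11) C  (was 0)
#13 (3,11) H  (was 11)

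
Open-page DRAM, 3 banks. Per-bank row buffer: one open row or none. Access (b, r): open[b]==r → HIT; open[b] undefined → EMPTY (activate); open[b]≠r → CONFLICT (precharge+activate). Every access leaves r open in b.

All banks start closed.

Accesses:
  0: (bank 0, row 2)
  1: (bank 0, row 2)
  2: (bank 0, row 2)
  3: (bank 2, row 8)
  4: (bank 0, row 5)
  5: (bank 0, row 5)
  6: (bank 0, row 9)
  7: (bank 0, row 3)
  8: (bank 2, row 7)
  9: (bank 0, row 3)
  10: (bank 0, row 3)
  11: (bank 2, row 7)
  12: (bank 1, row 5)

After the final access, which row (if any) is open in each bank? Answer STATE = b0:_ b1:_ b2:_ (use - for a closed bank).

STATE = b0:3 b1:5 b2:7

step 0: bank0 None->2 [EMPTY]
step 1: bank0 2->2 [HIT]
step 2: bank0 2->2 [HIT]
step 3: bank2 None->8 [EMPTY]
step 4: bank0 2->5 [CONFLICT]
step 5: bank0 5->5 [HIT]
step 6: bank0 5->9 [CONFLICT]
step 7: bank0 9->3 [CONFLICT]
step 8: bank2 8->7 [CONFLICT]
step 9: bank0 3->3 [HIT]
step 10: bank0 3->3 [HIT]
step 11: bank2 7->7 [HIT]
step 12: bank1 None->5 [EMPTY]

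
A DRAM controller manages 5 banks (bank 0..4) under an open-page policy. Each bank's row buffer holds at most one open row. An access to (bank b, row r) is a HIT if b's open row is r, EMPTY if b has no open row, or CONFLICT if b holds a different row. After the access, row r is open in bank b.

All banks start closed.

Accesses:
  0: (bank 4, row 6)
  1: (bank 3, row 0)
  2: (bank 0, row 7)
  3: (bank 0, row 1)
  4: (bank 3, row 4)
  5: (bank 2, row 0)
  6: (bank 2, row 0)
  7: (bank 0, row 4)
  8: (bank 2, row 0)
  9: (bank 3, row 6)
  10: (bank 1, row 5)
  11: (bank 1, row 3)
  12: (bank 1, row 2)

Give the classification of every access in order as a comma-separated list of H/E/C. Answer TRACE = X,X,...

TRACE = E,E,E,C,C,E,H,C,H,C,E,C,C

step 0: bank4 None->6 [EMPTY]
step 1: bank3 None->0 [EMPTY]
step 2: bank0 None->7 [EMPTY]
step 3: bank0 7->1 [CONFLICT]
step 4: bank3 0->4 [CONFLICT]
step 5: bank2 None->0 [EMPTY]
step 6: bank2 0->0 [HIT]
step 7: bank0 1->4 [CONFLICT]
step 8: bank2 0->0 [HIT]
step 9: bank3 4->6 [CONFLICT]
step 10: bank1 None->5 [EMPTY]
step 11: bank1 5->3 [CONFLICT]
step 12: bank1 3->2 [CONFLICT]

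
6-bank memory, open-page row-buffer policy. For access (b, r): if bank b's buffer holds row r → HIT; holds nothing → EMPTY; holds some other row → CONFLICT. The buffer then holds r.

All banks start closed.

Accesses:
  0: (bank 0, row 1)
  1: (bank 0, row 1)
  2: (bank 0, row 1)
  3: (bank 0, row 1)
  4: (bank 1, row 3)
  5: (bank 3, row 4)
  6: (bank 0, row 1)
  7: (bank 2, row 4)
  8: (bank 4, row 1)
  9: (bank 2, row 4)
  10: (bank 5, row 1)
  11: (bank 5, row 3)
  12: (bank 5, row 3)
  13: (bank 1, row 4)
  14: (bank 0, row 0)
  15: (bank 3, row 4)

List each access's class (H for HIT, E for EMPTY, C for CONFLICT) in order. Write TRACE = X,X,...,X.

TRACE = E,H,H,H,E,E,H,E,E,H,E,C,H,C,C,H

step 0: bank0 None->1 [EMPTY]
step 1: bank0 1->1 [HIT]
step 2: bank0 1->1 [HIT]
step 3: bank0 1->1 [HIT]
step 4: bank1 None->3 [EMPTY]
step 5: bank3 None->4 [EMPTY]
step 6: bank0 1->1 [HIT]
step 7: bank2 None->4 [EMPTY]
step 8: bank4 None->1 [EMPTY]
step 9: bank2 4->4 [HIT]
step 10: bank5 None->1 [EMPTY]
step 11: bank5 1->3 [CONFLICT]
step 12: bank5 3->3 [HIT]
step 13: bank1 3->4 [CONFLICT]
step 14: bank0 1->0 [CONFLICT]
step 15: bank3 4->4 [HIT]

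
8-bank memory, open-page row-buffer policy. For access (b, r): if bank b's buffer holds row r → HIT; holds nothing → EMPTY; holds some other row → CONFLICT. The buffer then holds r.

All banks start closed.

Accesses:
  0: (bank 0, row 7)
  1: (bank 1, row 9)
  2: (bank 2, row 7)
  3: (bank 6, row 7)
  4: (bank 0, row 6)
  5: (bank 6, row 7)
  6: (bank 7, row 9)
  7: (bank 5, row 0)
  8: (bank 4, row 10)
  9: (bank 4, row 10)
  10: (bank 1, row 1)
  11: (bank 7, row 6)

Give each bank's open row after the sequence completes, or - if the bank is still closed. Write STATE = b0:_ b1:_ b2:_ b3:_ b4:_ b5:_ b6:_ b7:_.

  [0] b0 r7: no row ⇒ E
  [1] b1 r9: no row ⇒ E
  [2] b2 r7: no row ⇒ E
  [3] b6 r7: no row ⇒ E
  [4] b0 r6: had r7 ⇒ C
  [5] b6 r7: had r7 ⇒ H
  [6] b7 r9: no row ⇒ E
  [7] b5 r0: no row ⇒ E
  [8] b4 r10: no row ⇒ E
  [9] b4 r10: had r10 ⇒ H
  [10] b1 r1: had r9 ⇒ C
  [11] b7 r6: had r9 ⇒ C

STATE = b0:6 b1:1 b2:7 b3:- b4:10 b5:0 b6:7 b7:6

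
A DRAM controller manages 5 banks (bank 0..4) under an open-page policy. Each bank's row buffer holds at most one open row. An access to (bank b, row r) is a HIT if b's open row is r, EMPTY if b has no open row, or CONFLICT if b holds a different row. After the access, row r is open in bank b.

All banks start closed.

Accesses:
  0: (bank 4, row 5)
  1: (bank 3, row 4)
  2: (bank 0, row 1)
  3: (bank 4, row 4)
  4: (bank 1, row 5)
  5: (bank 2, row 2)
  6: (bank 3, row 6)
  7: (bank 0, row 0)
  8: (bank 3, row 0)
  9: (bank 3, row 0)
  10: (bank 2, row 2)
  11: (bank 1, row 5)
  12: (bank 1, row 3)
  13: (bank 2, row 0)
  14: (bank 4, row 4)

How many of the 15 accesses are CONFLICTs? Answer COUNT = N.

step 0: bank4 None->5 [EMPTY]
step 1: bank3 None->4 [EMPTY]
step 2: bank0 None->1 [EMPTY]
step 3: bank4 5->4 [CONFLICT]
step 4: bank1 None->5 [EMPTY]
step 5: bank2 None->2 [EMPTY]
step 6: bank3 4->6 [CONFLICT]
step 7: bank0 1->0 [CONFLICT]
step 8: bank3 6->0 [CONFLICT]
step 9: bank3 0->0 [HIT]
step 10: bank2 2->2 [HIT]
step 11: bank1 5->5 [HIT]
step 12: bank1 5->3 [CONFLICT]
step 13: bank2 2->0 [CONFLICT]
step 14: bank4 4->4 [HIT]

COUNT = 6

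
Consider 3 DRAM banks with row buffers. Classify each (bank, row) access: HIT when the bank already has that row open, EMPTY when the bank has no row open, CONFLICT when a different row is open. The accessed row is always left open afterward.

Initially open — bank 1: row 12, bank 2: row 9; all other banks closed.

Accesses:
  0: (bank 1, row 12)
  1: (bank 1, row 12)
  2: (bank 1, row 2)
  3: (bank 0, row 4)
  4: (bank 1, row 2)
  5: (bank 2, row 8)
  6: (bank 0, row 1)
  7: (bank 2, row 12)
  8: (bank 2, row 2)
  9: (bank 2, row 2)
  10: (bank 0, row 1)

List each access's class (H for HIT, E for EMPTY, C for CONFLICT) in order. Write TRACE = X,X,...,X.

  [0] b1 r12: had r12 ⇒ H
  [1] b1 r12: had r12 ⇒ H
  [2] b1 r2: had r12 ⇒ C
  [3] b0 r4: no row ⇒ E
  [4] b1 r2: had r2 ⇒ H
  [5] b2 r8: had r9 ⇒ C
  [6] b0 r1: had r4 ⇒ C
  [7] b2 r12: had r8 ⇒ C
  [8] b2 r2: had r12 ⇒ C
  [9] b2 r2: had r2 ⇒ H
  [10] b0 r1: had r1 ⇒ H

TRACE = H,H,C,E,H,C,C,C,C,H,H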